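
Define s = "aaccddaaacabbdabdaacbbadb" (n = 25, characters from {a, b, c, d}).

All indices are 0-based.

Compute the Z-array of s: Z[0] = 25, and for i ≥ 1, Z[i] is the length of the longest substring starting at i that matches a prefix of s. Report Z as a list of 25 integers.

Z[0]=25
i=1: i≥r, start 0; Z[1]=1 extend→box=[1,2)
i=2: i≥r, start 0; Z[2]=0
i=3: i≥r, start 0; Z[3]=0
i=4: i≥r, start 0; Z[4]=0
i=5: i≥r, start 0; Z[5]=0
i=6: i≥r, start 0; Z[6]=2 extend→box=[6,8)
i=7: min(r-i=1, Z[1]=1)=1; Z[7]=3 extend→box=[7,10)
i=8: min(r-i=2, Z[1]=1)=1; Z[8]=1
i=9: min(r-i=1, Z[2]=0)=0; Z[9]=0
i=10: i≥r, start 0; Z[10]=1 extend→box=[10,11)
i=11: i≥r, start 0; Z[11]=0
i=12: i≥r, start 0; Z[12]=0
i=13: i≥r, start 0; Z[13]=0
i=14: i≥r, start 0; Z[14]=1 extend→box=[14,15)
i=15: i≥r, start 0; Z[15]=0
i=16: i≥r, start 0; Z[16]=0
i=17: i≥r, start 0; Z[17]=3 extend→box=[17,20)
i=18: min(r-i=2, Z[1]=1)=1; Z[18]=1
i=19: min(r-i=1, Z[2]=0)=0; Z[19]=0
i=20: i≥r, start 0; Z[20]=0
i=21: i≥r, start 0; Z[21]=0
i=22: i≥r, start 0; Z[22]=1 extend→box=[22,23)
i=23: i≥r, start 0; Z[23]=0
i=24: i≥r, start 0; Z[24]=0

[25, 1, 0, 0, 0, 0, 2, 3, 1, 0, 1, 0, 0, 0, 1, 0, 0, 3, 1, 0, 0, 0, 1, 0, 0]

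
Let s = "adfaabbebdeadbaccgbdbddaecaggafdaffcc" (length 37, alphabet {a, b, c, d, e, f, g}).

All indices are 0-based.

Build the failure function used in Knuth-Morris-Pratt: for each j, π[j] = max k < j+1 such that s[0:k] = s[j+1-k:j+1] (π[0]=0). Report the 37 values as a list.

π[0] = 0
j=1 s[j]='d': π[1]=0 (border '')
j=2 s[j]='f': π[2]=0 (border '')
j=3 s[j]='a': π[3]=1 (border 'a')
j=4 s[j]='a': k: 1→0; π[4]=1 (border 'a')
j=5 s[j]='b': k: 1→0; π[5]=0 (border '')
j=6 s[j]='b': π[6]=0 (border '')
j=7 s[j]='e': π[7]=0 (border '')
j=8 s[j]='b': π[8]=0 (border '')
j=9 s[j]='d': π[9]=0 (border '')
j=10 s[j]='e': π[10]=0 (border '')
j=11 s[j]='a': π[11]=1 (border 'a')
j=12 s[j]='d': π[12]=2 (border 'ad')
j=13 s[j]='b': k: 2→0; π[13]=0 (border '')
j=14 s[j]='a': π[14]=1 (border 'a')
j=15 s[j]='c': k: 1→0; π[15]=0 (border '')
j=16 s[j]='c': π[16]=0 (border '')
j=17 s[j]='g': π[17]=0 (border '')
j=18 s[j]='b': π[18]=0 (border '')
j=19 s[j]='d': π[19]=0 (border '')
j=20 s[j]='b': π[20]=0 (border '')
j=21 s[j]='d': π[21]=0 (border '')
j=22 s[j]='d': π[22]=0 (border '')
j=23 s[j]='a': π[23]=1 (border 'a')
j=24 s[j]='e': k: 1→0; π[24]=0 (border '')
j=25 s[j]='c': π[25]=0 (border '')
j=26 s[j]='a': π[26]=1 (border 'a')
j=27 s[j]='g': k: 1→0; π[27]=0 (border '')
j=28 s[j]='g': π[28]=0 (border '')
j=29 s[j]='a': π[29]=1 (border 'a')
j=30 s[j]='f': k: 1→0; π[30]=0 (border '')
j=31 s[j]='d': π[31]=0 (border '')
j=32 s[j]='a': π[32]=1 (border 'a')
j=33 s[j]='f': k: 1→0; π[33]=0 (border '')
j=34 s[j]='f': π[34]=0 (border '')
j=35 s[j]='c': π[35]=0 (border '')
j=36 s[j]='c': π[36]=0 (border '')

[0, 0, 0, 1, 1, 0, 0, 0, 0, 0, 0, 1, 2, 0, 1, 0, 0, 0, 0, 0, 0, 0, 0, 1, 0, 0, 1, 0, 0, 1, 0, 0, 1, 0, 0, 0, 0]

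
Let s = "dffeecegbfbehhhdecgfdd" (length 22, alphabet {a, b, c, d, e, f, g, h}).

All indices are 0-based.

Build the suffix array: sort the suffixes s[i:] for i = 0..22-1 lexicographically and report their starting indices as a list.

[10, 8, 5, 17, 21, 20, 15, 0, 4, 16, 3, 6, 11, 9, 19, 2, 1, 7, 18, 14, 13, 12]

rank→(start, suffix):
  0 → (10, 'behhhdecgfdd')
  1 → (8, 'bfbehhhdecgfdd')
  2 → (5, 'cegbfbehhhdecgfdd')
  3 → (17, 'cgfdd')
  4 → (21, 'd')
  5 → (20, 'dd')
  6 → (15, 'decgfdd')
  7 → (0, 'dffeecegbfbehhhdecgfdd')
  8 → (4, 'ecegbfbehhhdecgfdd')
  9 → (16, 'ecgfdd')
  10 → (3, 'eecegbfbehhhdecgfdd')
  11 → (6, 'egbfbehhhdecgfdd')
  12 → (11, 'ehhhdecgfdd')
  13 → (9, 'fbehhhdecgfdd')
  14 → (19, 'fdd')
  15 → (2, 'feecegbfbehhhdecgfdd')
  16 → (1, 'ffeecegbfbehhhdecgfdd')
  17 → (7, 'gbfbehhhdecgfdd')
  18 → (18, 'gfdd')
  19 → (14, 'hdecgfdd')
  20 → (13, 'hhdecgfdd')
  21 → (12, 'hhhdecgfdd')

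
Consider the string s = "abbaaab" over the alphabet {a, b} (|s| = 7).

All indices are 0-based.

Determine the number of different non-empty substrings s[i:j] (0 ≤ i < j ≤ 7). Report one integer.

sorted suffixes:
  #0 SA[0]=3  'aaab'
  #1 SA[1]=4  'aab'
  #2 SA[2]=5  'ab'
  #3 SA[3]=0  'abbaaab'
  #4 SA[4]=6  'b'
  #5 SA[5]=2  'baaab'
  #6 SA[6]=1  'bbaaab'

SA = [3, 4, 5, 0, 6, 2, 1]
rank  pair      lcp
   1  s[3:],s[4:]  2  'aa'
   2  s[4:],s[5:]  1  'a'
   3  s[5:],s[0:]  2  'ab'
   4  s[0:],s[6:]  0  ''
   5  s[6:],s[2:]  1  'b'
   6  s[2:],s[1:]  1  'b'

n(n+1)/2 = 7·8/2 = 28
Σ LCP = 0 + 2 + 1 + 2 + 0 + 1 + 1 = 7
distinct = 28 − 7 = 21

21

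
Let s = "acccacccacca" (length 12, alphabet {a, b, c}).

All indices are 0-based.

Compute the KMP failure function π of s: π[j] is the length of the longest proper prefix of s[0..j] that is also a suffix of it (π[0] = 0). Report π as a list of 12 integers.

π[0] = 0
j=1 s[j]='c': π[1]=0 (border '')
j=2 s[j]='c': π[2]=0 (border '')
j=3 s[j]='c': π[3]=0 (border '')
j=4 s[j]='a': π[4]=1 (border 'a')
j=5 s[j]='c': π[5]=2 (border 'ac')
j=6 s[j]='c': π[6]=3 (border 'acc')
j=7 s[j]='c': π[7]=4 (border 'accc')
j=8 s[j]='a': π[8]=5 (border 'accca')
j=9 s[j]='c': π[9]=6 (border 'acccac')
j=10 s[j]='c': π[10]=7 (border 'acccacc')
j=11 s[j]='a': k: 7→3→0; π[11]=1 (border 'a')

[0, 0, 0, 0, 1, 2, 3, 4, 5, 6, 7, 1]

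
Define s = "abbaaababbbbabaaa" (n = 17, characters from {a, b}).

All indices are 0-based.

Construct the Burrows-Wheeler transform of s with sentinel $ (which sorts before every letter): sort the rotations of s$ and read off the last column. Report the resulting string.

aaabbaba$babbaabba

rank  rotation            last
    0  $abbaaababbbbabaaa  a
    1  a$abbaaababbbbabaa  a
    2  aa$abbaaababbbbaba  a
    3  aaa$abbaaababbbbab  b
    4  aaababbbbabaaa$abb  b
    5  aababbbbabaaa$abba  a
    6  abaaa$abbaaababbbb  b
    7  ababbbbabaaa$abbaa  a
    8  abbaaababbbbabaaa$  $
    9  abbbbabaaa$abbaaab  b
   10  baaa$abbaaababbbba  a
   11  baaababbbbabaaa$ab  b
   12  babaaa$abbaaababbb  b
   13  babbbbabaaa$abbaaa  a
   14  bbaaababbbbabaaa$a  a
   15  bbabaaa$abbaaababb  b
   16  bbbabaaa$abbaaabab  b
   17  bbbbabaaa$abbaaaba  a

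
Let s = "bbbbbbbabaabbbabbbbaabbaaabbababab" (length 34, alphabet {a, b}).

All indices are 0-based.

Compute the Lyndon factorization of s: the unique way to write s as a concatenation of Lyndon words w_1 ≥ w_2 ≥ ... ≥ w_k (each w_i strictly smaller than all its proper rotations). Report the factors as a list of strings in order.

emit factor 1: 'b' (i=0, period=1)
emit factor 2: 'b' (i=1, period=1)
emit factor 3: 'b' (i=2, period=1)
emit factor 4: 'b' (i=3, period=1)
emit factor 5: 'b' (i=4, period=1)
emit factor 6: 'b' (i=5, period=1)
emit factor 7: 'b' (i=6, period=1)
emit factor 8: 'ab' (i=7, period=2)
emit factor 9: 'aabbbabbbb' (i=9, period=10)
emit factor 10: 'aabb' (i=19, period=4)
emit factor 11: 'aaabbababab' (i=23, period=11)

["b", "b", "b", "b", "b", "b", "b", "ab", "aabbbabbbb", "aabb", "aaabbababab"]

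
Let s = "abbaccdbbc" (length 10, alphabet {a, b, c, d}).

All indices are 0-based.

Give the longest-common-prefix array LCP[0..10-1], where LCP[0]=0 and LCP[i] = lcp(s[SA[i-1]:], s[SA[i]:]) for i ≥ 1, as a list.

[0, 1, 0, 1, 2, 1, 0, 1, 1, 0]

rank | idx | suffix
   0 |   0 | abbaccdbbc
   1 |   3 | accdbbc
   2 |   2 | baccdbbc
   3 |   1 | bbaccdbbc
   4 |   7 | bbc
   5 |   8 | bc
   6 |   9 | c
   7 |   4 | ccdbbc
   8 |   5 | cdbbc
   9 |   6 | dbbc

SA = [0, 3, 2, 1, 7, 8, 9, 4, 5, 6]
rank  pair      lcp
   1  s[0:],s[3:]  1  'a'
   2  s[3:],s[2:]  0  ''
   3  s[2:],s[1:]  1  'b'
   4  s[1:],s[7:]  2  'bb'
   5  s[7:],s[8:]  1  'b'
   6  s[8:],s[9:]  0  ''
   7  s[9:],s[4:]  1  'c'
   8  s[4:],s[5:]  1  'c'
   9  s[5:],s[6:]  0  ''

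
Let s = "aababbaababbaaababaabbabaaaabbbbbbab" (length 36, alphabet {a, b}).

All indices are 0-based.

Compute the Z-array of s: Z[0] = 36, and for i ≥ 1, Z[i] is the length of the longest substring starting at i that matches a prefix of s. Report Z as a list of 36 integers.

[36, 1, 0, 1, 0, 0, 8, 1, 0, 1, 0, 0, 2, 5, 1, 0, 1, 0, 3, 1, 0, 0, 1, 0, 2, 2, 3, 1, 0, 0, 0, 0, 0, 0, 1, 0]

Z[0]=36
i=1: i≥r, start 0; Z[1]=1 scan→box=[1,2)
i=2: i≥r, start 0; Z[2]=0
i=3: i≥r, start 0; Z[3]=1 scan→box=[3,4)
i=4: i≥r, start 0; Z[4]=0
i=5: i≥r, start 0; Z[5]=0
i=6: i≥r, start 0; Z[6]=8 scan→box=[6,14)
i=7: min(r-i=7, Z[1]=1)=1; Z[7]=1
i=8: min(r-i=6, Z[2]=0)=0; Z[8]=0
i=9: min(r-i=5, Z[3]=1)=1; Z[9]=1
i=10: min(r-i=4, Z[4]=0)=0; Z[10]=0
i=11: min(r-i=3, Z[5]=0)=0; Z[11]=0
i=12: min(r-i=2, Z[6]=8)=2; Z[12]=2
i=13: min(r-i=1, Z[7]=1)=1; Z[13]=5 scan→box=[13,18)
i=14: min(r-i=4, Z[1]=1)=1; Z[14]=1
i=15: min(r-i=3, Z[2]=0)=0; Z[15]=0
i=16: min(r-i=2, Z[3]=1)=1; Z[16]=1
i=17: min(r-i=1, Z[4]=0)=0; Z[17]=0
i=18: i≥r, start 0; Z[18]=3 scan→box=[18,21)
i=19: min(r-i=2, Z[1]=1)=1; Z[19]=1
i=20: min(r-i=1, Z[2]=0)=0; Z[20]=0
i=21: i≥r, start 0; Z[21]=0
i=22: i≥r, start 0; Z[22]=1 scan→box=[22,23)
i=23: i≥r, start 0; Z[23]=0
i=24: i≥r, start 0; Z[24]=2 scan→box=[24,26)
i=25: min(r-i=1, Z[1]=1)=1; Z[25]=2 scan→box=[25,27)
i=26: min(r-i=1, Z[1]=1)=1; Z[26]=3 scan→box=[26,29)
i=27: min(r-i=2, Z[1]=1)=1; Z[27]=1
i=28: min(r-i=1, Z[2]=0)=0; Z[28]=0
i=29: i≥r, start 0; Z[29]=0
i=30: i≥r, start 0; Z[30]=0
i=31: i≥r, start 0; Z[31]=0
i=32: i≥r, start 0; Z[32]=0
i=33: i≥r, start 0; Z[33]=0
i=34: i≥r, start 0; Z[34]=1 scan→box=[34,35)
i=35: i≥r, start 0; Z[35]=0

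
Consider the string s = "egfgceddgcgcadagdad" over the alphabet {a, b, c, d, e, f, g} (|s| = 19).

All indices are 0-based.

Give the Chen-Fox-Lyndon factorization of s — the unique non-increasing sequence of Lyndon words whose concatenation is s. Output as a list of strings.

emit factor 1: 'egfg' (i=0, period=4)
emit factor 2: 'ceddgcg' (i=4, period=7)
emit factor 3: 'c' (i=11, period=1)
emit factor 4: 'adagd' (i=12, period=5)
emit factor 5: 'ad' (i=17, period=2)

["egfg", "ceddgcg", "c", "adagd", "ad"]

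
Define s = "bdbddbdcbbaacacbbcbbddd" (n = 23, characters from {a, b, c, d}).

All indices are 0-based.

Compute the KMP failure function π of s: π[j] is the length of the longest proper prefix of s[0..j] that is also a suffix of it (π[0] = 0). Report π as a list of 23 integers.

[0, 0, 1, 2, 0, 1, 2, 0, 1, 1, 0, 0, 0, 0, 0, 1, 1, 0, 1, 1, 2, 0, 0]

π[0] = 0
j=1 s[j]='d': π[1]=0 (border '')
j=2 s[j]='b': π[2]=1 (border 'b')
j=3 s[j]='d': π[3]=2 (border 'bd')
j=4 s[j]='d': k: 2→0; π[4]=0 (border '')
j=5 s[j]='b': π[5]=1 (border 'b')
j=6 s[j]='d': π[6]=2 (border 'bd')
j=7 s[j]='c': k: 2→0; π[7]=0 (border '')
j=8 s[j]='b': π[8]=1 (border 'b')
j=9 s[j]='b': k: 1→0; π[9]=1 (border 'b')
j=10 s[j]='a': k: 1→0; π[10]=0 (border '')
j=11 s[j]='a': π[11]=0 (border '')
j=12 s[j]='c': π[12]=0 (border '')
j=13 s[j]='a': π[13]=0 (border '')
j=14 s[j]='c': π[14]=0 (border '')
j=15 s[j]='b': π[15]=1 (border 'b')
j=16 s[j]='b': k: 1→0; π[16]=1 (border 'b')
j=17 s[j]='c': k: 1→0; π[17]=0 (border '')
j=18 s[j]='b': π[18]=1 (border 'b')
j=19 s[j]='b': k: 1→0; π[19]=1 (border 'b')
j=20 s[j]='d': π[20]=2 (border 'bd')
j=21 s[j]='d': k: 2→0; π[21]=0 (border '')
j=22 s[j]='d': π[22]=0 (border '')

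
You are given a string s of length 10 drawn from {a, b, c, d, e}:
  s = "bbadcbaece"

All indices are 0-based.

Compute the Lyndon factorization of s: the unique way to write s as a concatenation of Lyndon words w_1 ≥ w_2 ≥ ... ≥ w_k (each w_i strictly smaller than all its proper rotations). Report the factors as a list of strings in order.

emit factor 1: 'b' (i=0, period=1)
emit factor 2: 'b' (i=1, period=1)
emit factor 3: 'adcbaece' (i=2, period=8)

["b", "b", "adcbaece"]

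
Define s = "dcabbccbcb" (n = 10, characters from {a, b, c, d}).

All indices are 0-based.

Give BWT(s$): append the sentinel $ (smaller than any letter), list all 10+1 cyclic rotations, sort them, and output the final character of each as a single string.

bccacbdbcb$

rank  rotation     last
    0  $dcabbccbcb  b
    1  abbccbcb$dc  c
    2  b$dcabbccbc  c
    3  bbccbcb$dca  a
    4  bcb$dcabbcc  c
    5  bccbcb$dcab  b
    6  cabbccbcb$d  d
    7  cb$dcabbccb  b
    8  cbcb$dcabbc  c
    9  ccbcb$dcabb  b
   10  dcabbccbcb$  $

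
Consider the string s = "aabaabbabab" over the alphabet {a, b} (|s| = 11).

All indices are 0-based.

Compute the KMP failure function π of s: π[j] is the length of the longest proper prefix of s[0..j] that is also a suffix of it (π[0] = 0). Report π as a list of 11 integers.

[0, 1, 0, 1, 2, 3, 0, 1, 0, 1, 0]

π[0] = 0
j=1 s[j]='a': π[1]=1 (border 'a')
j=2 s[j]='b': k: 1→0; π[2]=0 (border '')
j=3 s[j]='a': π[3]=1 (border 'a')
j=4 s[j]='a': π[4]=2 (border 'aa')
j=5 s[j]='b': π[5]=3 (border 'aab')
j=6 s[j]='b': k: 3→0; π[6]=0 (border '')
j=7 s[j]='a': π[7]=1 (border 'a')
j=8 s[j]='b': k: 1→0; π[8]=0 (border '')
j=9 s[j]='a': π[9]=1 (border 'a')
j=10 s[j]='b': k: 1→0; π[10]=0 (border '')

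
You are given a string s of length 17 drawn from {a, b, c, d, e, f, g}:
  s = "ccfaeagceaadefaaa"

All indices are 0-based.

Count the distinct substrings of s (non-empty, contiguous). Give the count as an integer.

rank | idx | suffix
   0 |  16 | a
   1 |  15 | aa
   2 |  14 | aaa
   3 |   9 | aadefaaa
   4 |  10 | adefaaa
   5 |   3 | aeagceaadefaaa
   6 |   5 | agceaadefaaa
   7 |   0 | ccfaeagceaadefaaa
   8 |   7 | ceaadefaaa
   9 |   1 | cfaeagceaadefaaa
  10 |  11 | defaaa
  11 |   8 | eaadefaaa
  12 |   4 | eagceaadefaaa
  13 |  12 | efaaa
  14 |  13 | faaa
  15 |   2 | faeagceaadefaaa
  16 |   6 | gceaadefaaa

SA = [16, 15, 14, 9, 10, 3, 5, 0, 7, 1, 11, 8, 4, 12, 13, 2, 6]
i: (SA[i-1],SA[i]) lcp shared
  1: (16,15) 1 'a'
  2: (15,14) 2 'aa'
  3: (14,9) 2 'aa'
  4: (9,10) 1 'a'
  5: (10,3) 1 'a'
  6: (3,5) 1 'a'
  7: (5,0) 0 ''
  8: (0,7) 1 'c'
  9: (7,1) 1 'c'
  10: (1,11) 0 ''
  11: (11,8) 0 ''
  12: (8,4) 2 'ea'
  13: (4,12) 1 'e'
  14: (12,13) 0 ''
  15: (13,2) 2 'fa'
  16: (2,6) 0 ''

n(n+1)/2 = 17·18/2 = 153
Σ LCP = 0 + 1 + 2 + 2 + 1 + 1 + 1 + 0 + 1 + 1 + 0 + 0 + 2 + 1 + 0 + 2 + 0 = 15
distinct = 153 − 15 = 138

138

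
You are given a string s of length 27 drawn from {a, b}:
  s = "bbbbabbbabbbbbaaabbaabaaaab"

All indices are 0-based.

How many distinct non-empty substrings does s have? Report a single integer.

297

rank | idx | suffix
   0 |  22 | aaaab
   1 |  23 | aaab
   2 |  14 | aaabbaabaaaab
   3 |  24 | aab
   4 |  19 | aabaaaab
   5 |  15 | aabbaabaaaab
   6 |  25 | ab
   7 |  20 | abaaaab
   8 |  16 | abbaabaaaab
   9 |   4 | abbbabbbbbaaabbaabaaaab
  10 |   8 | abbbbbaaabbaabaaaab
  11 |  26 | b
  12 |  21 | baaaab
  13 |  13 | baaabbaabaaaab
  14 |  18 | baabaaaab
  15 |   3 | babbbabbbbbaaabbaabaaaab
  16 |   7 | babbbbbaaabbaabaaaab
  17 |  12 | bbaaabbaabaaaab
  18 |  17 | bbaabaaaab
  19 |   2 | bbabbbabbbbbaaabbaabaaaab
  20 |   6 | bbabbbbbaaabbaabaaaab
  21 |  11 | bbbaaabbaabaaaab
  22 |   1 | bbbabbbabbbbbaaabbaabaaaab
  23 |   5 | bbbabbbbbaaabbaabaaaab
  24 |  10 | bbbbaaabbaabaaaab
  25 |   0 | bbbbabbbabbbbbaaabbaabaaaab
  26 |   9 | bbbbbaaabbaabaaaab

SA = [22, 23, 14, 24, 19, 15, 25, 20, 16, 4, 8, 26, 21, 13, 18, 3, 7, 12, 17, 2, 6, 11, 1, 5, 10, 0, 9]
rank  pair      lcp
   1  s[22:],s[23:]  3  'aaa'
   2  s[23:],s[14:]  4  'aaab'
   3  s[14:],s[24:]  2  'aa'
   4  s[24:],s[19:]  3  'aab'
   5  s[19:],s[15:]  3  'aab'
   6  s[15:],s[25:]  1  'a'
   7  s[25:],s[20:]  2  'ab'
   8  s[20:],s[16:]  2  'ab'
   9  s[16:],s[4:]  3  'abb'
  10  s[4:],s[8:]  4  'abbb'
  11  s[8:],s[26:]  0  ''
  12  s[26:],s[21:]  1  'b'
  13  s[21:],s[13:]  4  'baaa'
  14  s[13:],s[18:]  3  'baa'
  15  s[18:],s[3:]  2  'ba'
  16  s[3:],s[7:]  5  'babbb'
  17  s[7:],s[12:]  1  'b'
  18  s[12:],s[17:]  4  'bbaa'
  19  s[17:],s[2:]  3  'bba'
  20  s[2:],s[6:]  6  'bbabbb'
  21  s[6:],s[11:]  2  'bb'
  22  s[11:],s[1:]  4  'bbba'
  23  s[1:],s[5:]  7  'bbbabbb'
  24  s[5:],s[10:]  3  'bbb'
  25  s[10:],s[0:]  5  'bbbba'
  26  s[0:],s[9:]  4  'bbbb'

n(n+1)/2 = 27·28/2 = 378
Σ LCP = 0 + 3 + 4 + 2 + 3 + 3 + 1 + 2 + 2 + 3 + 4 + 0 + 1 + 4 + 3 + 2 + 5 + 1 + 4 + 3 + 6 + 2 + 4 + 7 + 3 + 5 + 4 = 81
distinct = 378 − 81 = 297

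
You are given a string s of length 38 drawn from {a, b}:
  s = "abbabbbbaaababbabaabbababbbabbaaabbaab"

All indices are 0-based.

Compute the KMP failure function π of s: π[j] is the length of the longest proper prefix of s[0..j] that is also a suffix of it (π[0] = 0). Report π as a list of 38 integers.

π[0] = 0
j=1 s[j]='b': π[1]=0 (border '')
j=2 s[j]='b': π[2]=0 (border '')
j=3 s[j]='a': π[3]=1 (border 'a')
j=4 s[j]='b': π[4]=2 (border 'ab')
j=5 s[j]='b': π[5]=3 (border 'abb')
j=6 s[j]='b': k: 3→0; π[6]=0 (border '')
j=7 s[j]='b': π[7]=0 (border '')
j=8 s[j]='a': π[8]=1 (border 'a')
j=9 s[j]='a': k: 1→0; π[9]=1 (border 'a')
j=10 s[j]='a': k: 1→0; π[10]=1 (border 'a')
j=11 s[j]='b': π[11]=2 (border 'ab')
j=12 s[j]='a': k: 2→0; π[12]=1 (border 'a')
j=13 s[j]='b': π[13]=2 (border 'ab')
j=14 s[j]='b': π[14]=3 (border 'abb')
j=15 s[j]='a': π[15]=4 (border 'abba')
j=16 s[j]='b': π[16]=5 (border 'abbab')
j=17 s[j]='a': k: 5→2→0; π[17]=1 (border 'a')
j=18 s[j]='a': k: 1→0; π[18]=1 (border 'a')
j=19 s[j]='b': π[19]=2 (border 'ab')
j=20 s[j]='b': π[20]=3 (border 'abb')
j=21 s[j]='a': π[21]=4 (border 'abba')
j=22 s[j]='b': π[22]=5 (border 'abbab')
j=23 s[j]='a': k: 5→2→0; π[23]=1 (border 'a')
j=24 s[j]='b': π[24]=2 (border 'ab')
j=25 s[j]='b': π[25]=3 (border 'abb')
j=26 s[j]='b': k: 3→0; π[26]=0 (border '')
j=27 s[j]='a': π[27]=1 (border 'a')
j=28 s[j]='b': π[28]=2 (border 'ab')
j=29 s[j]='b': π[29]=3 (border 'abb')
j=30 s[j]='a': π[30]=4 (border 'abba')
j=31 s[j]='a': k: 4→1→0; π[31]=1 (border 'a')
j=32 s[j]='a': k: 1→0; π[32]=1 (border 'a')
j=33 s[j]='b': π[33]=2 (border 'ab')
j=34 s[j]='b': π[34]=3 (border 'abb')
j=35 s[j]='a': π[35]=4 (border 'abba')
j=36 s[j]='a': k: 4→1→0; π[36]=1 (border 'a')
j=37 s[j]='b': π[37]=2 (border 'ab')

[0, 0, 0, 1, 2, 3, 0, 0, 1, 1, 1, 2, 1, 2, 3, 4, 5, 1, 1, 2, 3, 4, 5, 1, 2, 3, 0, 1, 2, 3, 4, 1, 1, 2, 3, 4, 1, 2]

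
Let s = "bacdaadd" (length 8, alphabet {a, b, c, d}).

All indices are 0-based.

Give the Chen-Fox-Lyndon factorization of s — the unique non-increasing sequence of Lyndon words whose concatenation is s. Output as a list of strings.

emit factor 1: 'b' (i=0, period=1)
emit factor 2: 'acd' (i=1, period=3)
emit factor 3: 'aadd' (i=4, period=4)

["b", "acd", "aadd"]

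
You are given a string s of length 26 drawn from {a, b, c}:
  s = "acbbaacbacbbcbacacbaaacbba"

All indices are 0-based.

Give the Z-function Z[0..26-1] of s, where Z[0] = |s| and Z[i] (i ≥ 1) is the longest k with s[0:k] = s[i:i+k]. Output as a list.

Z[0]=26
i=1: outside box; Z[1]=0
i=2: outside box; Z[2]=0
i=3: outside box; Z[3]=0
i=4: outside box; Z[4]=1 scan→box=[4,5)
i=5: outside box; Z[5]=3 scan→box=[5,8)
i=6: min(r-i=2, Z[1]=0)=0; Z[6]=0
i=7: min(r-i=1, Z[2]=0)=0; Z[7]=0
i=8: outside box; Z[8]=4 scan→box=[8,12)
i=9: min(r-i=3, Z[1]=0)=0; Z[9]=0
i=10: min(r-i=2, Z[2]=0)=0; Z[10]=0
i=11: min(r-i=1, Z[3]=0)=0; Z[11]=0
i=12: outside box; Z[12]=0
i=13: outside box; Z[13]=0
i=14: outside box; Z[14]=2 scan→box=[14,16)
i=15: min(r-i=1, Z[1]=0)=0; Z[15]=0
i=16: outside box; Z[16]=3 scan→box=[16,19)
i=17: min(r-i=2, Z[1]=0)=0; Z[17]=0
i=18: min(r-i=1, Z[2]=0)=0; Z[18]=0
i=19: outside box; Z[19]=1 scan→box=[19,20)
i=20: outside box; Z[20]=1 scan→box=[20,21)
i=21: outside box; Z[21]=5 scan→box=[21,26)
i=22: min(r-i=4, Z[1]=0)=0; Z[22]=0
i=23: min(r-i=3, Z[2]=0)=0; Z[23]=0
i=24: min(r-i=2, Z[3]=0)=0; Z[24]=0
i=25: min(r-i=1, Z[4]=1)=1; Z[25]=1

[26, 0, 0, 0, 1, 3, 0, 0, 4, 0, 0, 0, 0, 0, 2, 0, 3, 0, 0, 1, 1, 5, 0, 0, 0, 1]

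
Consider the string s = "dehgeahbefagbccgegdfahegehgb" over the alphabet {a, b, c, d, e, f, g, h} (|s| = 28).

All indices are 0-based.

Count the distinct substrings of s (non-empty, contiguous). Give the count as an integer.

sorted suffixes:
  #0 SA[0]=10  'agbccgegdfahegehgb'
  #1 SA[1]=5  'ahbefagbccgegdfahegehgb'
  #2 SA[2]=20  'ahegehgb'
  #3 SA[3]=27  'b'
  #4 SA[4]=12  'bccgegdfahegehgb'
  #5 SA[5]=7  'befagbccgegdfahegehgb'
  #6 SA[6]=13  'ccgegdfahegehgb'
  #7 SA[7]=14  'cgegdfahegehgb'
  #8 SA[8]=0  'dehgeahbefagbccgegdfahegehgb'
  #9 SA[9]=18  'dfahegehgb'
  #10 SA[10]=4  'eahbefagbccgegdfahegehgb'
  #11 SA[11]=8  'efagbccgegdfahegehgb'
  #12 SA[12]=16  'egdfahegehgb'
  #13 SA[13]=22  'egehgb'
  #14 SA[14]=24  'ehgb'
  #15 SA[15]=1  'ehgeahbefagbccgegdfahegehgb'
  #16 SA[16]=9  'fagbccgegdfahegehgb'
  #17 SA[17]=19  'fahegehgb'
  #18 SA[18]=26  'gb'
  #19 SA[19]=11  'gbccgegdfahegehgb'
  #20 SA[20]=17  'gdfahegehgb'
  #21 SA[21]=3  'geahbefagbccgegdfahegehgb'
  #22 SA[22]=15  'gegdfahegehgb'
  #23 SA[23]=23  'gehgb'
  #24 SA[24]=6  'hbefagbccgegdfahegehgb'
  #25 SA[25]=21  'hegehgb'
  #26 SA[26]=25  'hgb'
  #27 SA[27]=2  'hgeahbefagbccgegdfahegehgb'

SA = [10, 5, 20, 27, 12, 7, 13, 14, 0, 18, 4, 8, 16, 22, 24, 1, 9, 19, 26, 11, 17, 3, 15, 23, 6, 21, 25, 2]
[i] adj suffixes → lcp
  [1] 10/5 → 1 ('a')
  [2] 5/20 → 2 ('ah')
  [3] 20/27 → 0 ('')
  [4] 27/12 → 1 ('b')
  [5] 12/7 → 1 ('b')
  [6] 7/13 → 0 ('')
  [7] 13/14 → 1 ('c')
  [8] 14/0 → 0 ('')
  [9] 0/18 → 1 ('d')
  [10] 18/4 → 0 ('')
  [11] 4/8 → 1 ('e')
  [12] 8/16 → 1 ('e')
  [13] 16/22 → 2 ('eg')
  [14] 22/24 → 1 ('e')
  [15] 24/1 → 3 ('ehg')
  [16] 1/9 → 0 ('')
  [17] 9/19 → 2 ('fa')
  [18] 19/26 → 0 ('')
  [19] 26/11 → 2 ('gb')
  [20] 11/17 → 1 ('g')
  [21] 17/3 → 1 ('g')
  [22] 3/15 → 2 ('ge')
  [23] 15/23 → 2 ('ge')
  [24] 23/6 → 0 ('')
  [25] 6/21 → 1 ('h')
  [26] 21/25 → 1 ('h')
  [27] 25/2 → 2 ('hg')

n(n+1)/2 = 28·29/2 = 406
Σ LCP = 0 + 1 + 2 + 0 + 1 + 1 + 0 + 1 + 0 + 1 + 0 + 1 + 1 + 2 + 1 + 3 + 0 + 2 + 0 + 2 + 1 + 1 + 2 + 2 + 0 + 1 + 1 + 2 = 29
distinct = 406 − 29 = 377

377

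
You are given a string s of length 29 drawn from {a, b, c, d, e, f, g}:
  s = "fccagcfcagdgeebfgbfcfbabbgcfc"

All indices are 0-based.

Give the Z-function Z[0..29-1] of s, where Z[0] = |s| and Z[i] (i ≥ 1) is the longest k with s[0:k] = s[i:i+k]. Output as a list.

[29, 0, 0, 0, 0, 0, 2, 0, 0, 0, 0, 0, 0, 0, 0, 1, 0, 0, 2, 0, 1, 0, 0, 0, 0, 0, 0, 2, 0]

Z[0]=29
i=1: fresh scan; Z[1]=0
i=2: fresh scan; Z[2]=0
i=3: fresh scan; Z[3]=0
i=4: fresh scan; Z[4]=0
i=5: fresh scan; Z[5]=0
i=6: fresh scan; Z[6]=2 extend→box=[6,8)
i=7: min(r-i=1, Z[1]=0)=0; Z[7]=0
i=8: fresh scan; Z[8]=0
i=9: fresh scan; Z[9]=0
i=10: fresh scan; Z[10]=0
i=11: fresh scan; Z[11]=0
i=12: fresh scan; Z[12]=0
i=13: fresh scan; Z[13]=0
i=14: fresh scan; Z[14]=0
i=15: fresh scan; Z[15]=1 extend→box=[15,16)
i=16: fresh scan; Z[16]=0
i=17: fresh scan; Z[17]=0
i=18: fresh scan; Z[18]=2 extend→box=[18,20)
i=19: min(r-i=1, Z[1]=0)=0; Z[19]=0
i=20: fresh scan; Z[20]=1 extend→box=[20,21)
i=21: fresh scan; Z[21]=0
i=22: fresh scan; Z[22]=0
i=23: fresh scan; Z[23]=0
i=24: fresh scan; Z[24]=0
i=25: fresh scan; Z[25]=0
i=26: fresh scan; Z[26]=0
i=27: fresh scan; Z[27]=2 extend→box=[27,29)
i=28: min(r-i=1, Z[1]=0)=0; Z[28]=0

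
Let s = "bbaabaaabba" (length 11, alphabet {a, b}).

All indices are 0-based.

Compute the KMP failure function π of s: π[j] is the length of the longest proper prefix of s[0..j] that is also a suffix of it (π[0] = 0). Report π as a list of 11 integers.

π[0] = 0
j=1 s[j]='b': π[1]=1 (border 'b')
j=2 s[j]='a': k: 1→0; π[2]=0 (border '')
j=3 s[j]='a': π[3]=0 (border '')
j=4 s[j]='b': π[4]=1 (border 'b')
j=5 s[j]='a': k: 1→0; π[5]=0 (border '')
j=6 s[j]='a': π[6]=0 (border '')
j=7 s[j]='a': π[7]=0 (border '')
j=8 s[j]='b': π[8]=1 (border 'b')
j=9 s[j]='b': π[9]=2 (border 'bb')
j=10 s[j]='a': π[10]=3 (border 'bba')

[0, 1, 0, 0, 1, 0, 0, 0, 1, 2, 3]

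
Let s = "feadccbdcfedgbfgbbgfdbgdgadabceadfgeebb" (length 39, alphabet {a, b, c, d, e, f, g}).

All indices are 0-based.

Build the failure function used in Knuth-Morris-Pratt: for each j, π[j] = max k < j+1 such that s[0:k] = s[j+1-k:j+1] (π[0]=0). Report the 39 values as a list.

[0, 0, 0, 0, 0, 0, 0, 0, 0, 1, 2, 0, 0, 0, 1, 0, 0, 0, 0, 1, 0, 0, 0, 0, 0, 0, 0, 0, 0, 0, 0, 0, 0, 1, 0, 0, 0, 0, 0]

π[0] = 0
j=1 s[j]='e': π[1]=0 (border '')
j=2 s[j]='a': π[2]=0 (border '')
j=3 s[j]='d': π[3]=0 (border '')
j=4 s[j]='c': π[4]=0 (border '')
j=5 s[j]='c': π[5]=0 (border '')
j=6 s[j]='b': π[6]=0 (border '')
j=7 s[j]='d': π[7]=0 (border '')
j=8 s[j]='c': π[8]=0 (border '')
j=9 s[j]='f': π[9]=1 (border 'f')
j=10 s[j]='e': π[10]=2 (border 'fe')
j=11 s[j]='d': k: 2→0; π[11]=0 (border '')
j=12 s[j]='g': π[12]=0 (border '')
j=13 s[j]='b': π[13]=0 (border '')
j=14 s[j]='f': π[14]=1 (border 'f')
j=15 s[j]='g': k: 1→0; π[15]=0 (border '')
j=16 s[j]='b': π[16]=0 (border '')
j=17 s[j]='b': π[17]=0 (border '')
j=18 s[j]='g': π[18]=0 (border '')
j=19 s[j]='f': π[19]=1 (border 'f')
j=20 s[j]='d': k: 1→0; π[20]=0 (border '')
j=21 s[j]='b': π[21]=0 (border '')
j=22 s[j]='g': π[22]=0 (border '')
j=23 s[j]='d': π[23]=0 (border '')
j=24 s[j]='g': π[24]=0 (border '')
j=25 s[j]='a': π[25]=0 (border '')
j=26 s[j]='d': π[26]=0 (border '')
j=27 s[j]='a': π[27]=0 (border '')
j=28 s[j]='b': π[28]=0 (border '')
j=29 s[j]='c': π[29]=0 (border '')
j=30 s[j]='e': π[30]=0 (border '')
j=31 s[j]='a': π[31]=0 (border '')
j=32 s[j]='d': π[32]=0 (border '')
j=33 s[j]='f': π[33]=1 (border 'f')
j=34 s[j]='g': k: 1→0; π[34]=0 (border '')
j=35 s[j]='e': π[35]=0 (border '')
j=36 s[j]='e': π[36]=0 (border '')
j=37 s[j]='b': π[37]=0 (border '')
j=38 s[j]='b': π[38]=0 (border '')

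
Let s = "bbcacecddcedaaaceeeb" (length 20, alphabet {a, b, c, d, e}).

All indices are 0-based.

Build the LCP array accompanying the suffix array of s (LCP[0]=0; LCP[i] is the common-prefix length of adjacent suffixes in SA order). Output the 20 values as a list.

[0, 2, 1, 3, 0, 1, 1, 0, 1, 1, 2, 2, 0, 1, 1, 0, 1, 1, 1, 2]

rank | idx | suffix
   0 |  12 | aaaceeeb
   1 |  13 | aaceeeb
   2 |   3 | acecddcedaaaceeeb
   3 |  14 | aceeeb
   4 |  19 | b
   5 |   0 | bbcacecddcedaaaceeeb
   6 |   1 | bcacecddcedaaaceeeb
   7 |   2 | cacecddcedaaaceeeb
   8 |   6 | cddcedaaaceeeb
   9 |   4 | cecddcedaaaceeeb
  10 |   9 | cedaaaceeeb
  11 |  15 | ceeeb
  12 |  11 | daaaceeeb
  13 |   8 | dcedaaaceeeb
  14 |   7 | ddcedaaaceeeb
  15 |  18 | eb
  16 |   5 | ecddcedaaaceeeb
  17 |  10 | edaaaceeeb
  18 |  17 | eeb
  19 |  16 | eeeb

SA = [12, 13, 3, 14, 19, 0, 1, 2, 6, 4, 9, 15, 11, 8, 7, 18, 5, 10, 17, 16]
rank  pair      lcp
   1  s[12:],s[13:]  2  'aa'
   2  s[13:],s[3:]  1  'a'
   3  s[3:],s[14:]  3  'ace'
   4  s[14:],s[19:]  0  ''
   5  s[19:],s[0:]  1  'b'
   6  s[0:],s[1:]  1  'b'
   7  s[1:],s[2:]  0  ''
   8  s[2:],s[6:]  1  'c'
   9  s[6:],s[4:]  1  'c'
  10  s[4:],s[9:]  2  'ce'
  11  s[9:],s[15:]  2  'ce'
  12  s[15:],s[11:]  0  ''
  13  s[11:],s[8:]  1  'd'
  14  s[8:],s[7:]  1  'd'
  15  s[7:],s[18:]  0  ''
  16  s[18:],s[5:]  1  'e'
  17  s[5:],s[10:]  1  'e'
  18  s[10:],s[17:]  1  'e'
  19  s[17:],s[16:]  2  'ee'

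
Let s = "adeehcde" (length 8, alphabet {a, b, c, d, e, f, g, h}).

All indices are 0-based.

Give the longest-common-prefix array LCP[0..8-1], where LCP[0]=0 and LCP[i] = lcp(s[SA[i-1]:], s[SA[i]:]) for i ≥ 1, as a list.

sorted suffixes:
  #0 SA[0]=0  'adeehcde'
  #1 SA[1]=5  'cde'
  #2 SA[2]=6  'de'
  #3 SA[3]=1  'deehcde'
  #4 SA[4]=7  'e'
  #5 SA[5]=2  'eehcde'
  #6 SA[6]=3  'ehcde'
  #7 SA[7]=4  'hcde'

SA = [0, 5, 6, 1, 7, 2, 3, 4]
rank  pair      lcp
   1  s[0:],s[5:]  0  ''
   2  s[5:],s[6:]  0  ''
   3  s[6:],s[1:]  2  'de'
   4  s[1:],s[7:]  0  ''
   5  s[7:],s[2:]  1  'e'
   6  s[2:],s[3:]  1  'e'
   7  s[3:],s[4:]  0  ''

[0, 0, 0, 2, 0, 1, 1, 0]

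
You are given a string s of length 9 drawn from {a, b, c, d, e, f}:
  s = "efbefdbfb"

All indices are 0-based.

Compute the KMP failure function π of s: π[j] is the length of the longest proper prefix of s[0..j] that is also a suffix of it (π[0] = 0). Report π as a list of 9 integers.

[0, 0, 0, 1, 2, 0, 0, 0, 0]

π[0] = 0
j=1 s[j]='f': π[1]=0 (border '')
j=2 s[j]='b': π[2]=0 (border '')
j=3 s[j]='e': π[3]=1 (border 'e')
j=4 s[j]='f': π[4]=2 (border 'ef')
j=5 s[j]='d': k: 2→0; π[5]=0 (border '')
j=6 s[j]='b': π[6]=0 (border '')
j=7 s[j]='f': π[7]=0 (border '')
j=8 s[j]='b': π[8]=0 (border '')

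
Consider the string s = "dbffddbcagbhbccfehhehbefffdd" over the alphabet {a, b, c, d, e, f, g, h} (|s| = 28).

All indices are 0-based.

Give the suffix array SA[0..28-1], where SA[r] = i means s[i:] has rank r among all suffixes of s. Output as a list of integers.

[8, 6, 12, 21, 1, 10, 7, 13, 14, 27, 5, 0, 26, 4, 22, 19, 16, 25, 3, 15, 24, 2, 23, 9, 11, 20, 18, 17]

rank→(start, suffix):
  0 → (8, 'agbhbccfehhehbefffdd')
  1 → (6, 'bcagbhbccfehhehbefffdd')
  2 → (12, 'bccfehhehbefffdd')
  3 → (21, 'befffdd')
  4 → (1, 'bffddbcagbhbccfehhehbefffdd')
  5 → (10, 'bhbccfehhehbefffdd')
  6 → (7, 'cagbhbccfehhehbefffdd')
  7 → (13, 'ccfehhehbefffdd')
  8 → (14, 'cfehhehbefffdd')
  9 → (27, 'd')
  10 → (5, 'dbcagbhbccfehhehbefffdd')
  11 → (0, 'dbffddbcagbhbccfehhehbefffdd')
  12 → (26, 'dd')
  13 → (4, 'ddbcagbhbccfehhehbefffdd')
  14 → (22, 'efffdd')
  15 → (19, 'ehbefffdd')
  16 → (16, 'ehhehbefffdd')
  17 → (25, 'fdd')
  18 → (3, 'fddbcagbhbccfehhehbefffdd')
  19 → (15, 'fehhehbefffdd')
  20 → (24, 'ffdd')
  21 → (2, 'ffddbcagbhbccfehhehbefffdd')
  22 → (23, 'fffdd')
  23 → (9, 'gbhbccfehhehbefffdd')
  24 → (11, 'hbccfehhehbefffdd')
  25 → (20, 'hbefffdd')
  26 → (18, 'hehbefffdd')
  27 → (17, 'hhehbefffdd')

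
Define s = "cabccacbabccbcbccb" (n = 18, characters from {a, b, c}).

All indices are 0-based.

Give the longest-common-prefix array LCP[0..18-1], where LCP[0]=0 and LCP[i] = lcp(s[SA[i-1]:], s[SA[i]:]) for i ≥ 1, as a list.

[0, 4, 1, 0, 1, 1, 2, 3, 4, 0, 2, 1, 2, 2, 3, 1, 2, 3]

sorted suffixes:
  #0 SA[0]=1  'abccacbabccbcbccb'
  #1 SA[1]=8  'abccbcbccb'
  #2 SA[2]=5  'acbabccbcbccb'
  #3 SA[3]=17  'b'
  #4 SA[4]=7  'babccbcbccb'
  #5 SA[5]=12  'bcbccb'
  #6 SA[6]=2  'bccacbabccbcbccb'
  #7 SA[7]=14  'bccb'
  #8 SA[8]=9  'bccbcbccb'
  #9 SA[9]=0  'cabccacbabccbcbccb'
  #10 SA[10]=4  'cacbabccbcbccb'
  #11 SA[11]=16  'cb'
  #12 SA[12]=6  'cbabccbcbccb'
  #13 SA[13]=11  'cbcbccb'
  #14 SA[14]=13  'cbccb'
  #15 SA[15]=3  'ccacbabccbcbccb'
  #16 SA[16]=15  'ccb'
  #17 SA[17]=10  'ccbcbccb'

SA = [1, 8, 5, 17, 7, 12, 2, 14, 9, 0, 4, 16, 6, 11, 13, 3, 15, 10]
[i] adj suffixes → lcp
  [1] 1/8 → 4 ('abcc')
  [2] 8/5 → 1 ('a')
  [3] 5/17 → 0 ('')
  [4] 17/7 → 1 ('b')
  [5] 7/12 → 1 ('b')
  [6] 12/2 → 2 ('bc')
  [7] 2/14 → 3 ('bcc')
  [8] 14/9 → 4 ('bccb')
  [9] 9/0 → 0 ('')
  [10] 0/4 → 2 ('ca')
  [11] 4/16 → 1 ('c')
  [12] 16/6 → 2 ('cb')
  [13] 6/11 → 2 ('cb')
  [14] 11/13 → 3 ('cbc')
  [15] 13/3 → 1 ('c')
  [16] 3/15 → 2 ('cc')
  [17] 15/10 → 3 ('ccb')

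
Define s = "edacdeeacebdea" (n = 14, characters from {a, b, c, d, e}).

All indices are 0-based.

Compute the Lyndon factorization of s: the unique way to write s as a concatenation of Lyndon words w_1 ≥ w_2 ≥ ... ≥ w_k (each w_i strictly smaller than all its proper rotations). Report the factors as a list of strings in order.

emit factor 1: 'e' (i=0, period=1)
emit factor 2: 'd' (i=1, period=1)
emit factor 3: 'acdeeacebde' (i=2, period=11)
emit factor 4: 'a' (i=13, period=1)

["e", "d", "acdeeacebde", "a"]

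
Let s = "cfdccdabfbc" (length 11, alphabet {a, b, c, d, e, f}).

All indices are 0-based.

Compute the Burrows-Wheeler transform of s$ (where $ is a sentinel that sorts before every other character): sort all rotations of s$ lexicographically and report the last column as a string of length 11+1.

cdfabdc$cfbc

rank  rotation      last
    0  $cfdccdabfbc  c
    1  abfbc$cfdccd  d
    2  bc$cfdccdabf  f
    3  bfbc$cfdccda  a
    4  c$cfdccdabfb  b
    5  ccdabfbc$cfd  d
    6  cdabfbc$cfdc  c
    7  cfdccdabfbc$  $
    8  dabfbc$cfdcc  c
    9  dccdabfbc$cf  f
   10  fbc$cfdccdab  b
   11  fdccdabfbc$c  c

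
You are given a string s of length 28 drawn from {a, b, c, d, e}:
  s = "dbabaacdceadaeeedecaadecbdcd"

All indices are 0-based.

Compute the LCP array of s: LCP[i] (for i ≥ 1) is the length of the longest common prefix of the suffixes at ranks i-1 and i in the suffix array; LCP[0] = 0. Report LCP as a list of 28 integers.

rank | idx | suffix
   0 |   4 | aacdceadaeeedecaadecbdcd
   1 |  19 | aadecbdcd
   2 |   2 | abaacdceadaeeedecaadecbdcd
   3 |   5 | acdceadaeeedecaadecbdcd
   4 |  10 | adaeeedecaadecbdcd
   5 |  20 | adecbdcd
   6 |  12 | aeeedecaadecbdcd
   7 |   3 | baacdceadaeeedecaadecbdcd
   8 |   1 | babaacdceadaeeedecaadecbdcd
   9 |  24 | bdcd
  10 |  18 | caadecbdcd
  11 |  23 | cbdcd
  12 |  26 | cd
  13 |   6 | cdceadaeeedecaadecbdcd
  14 |   8 | ceadaeeedecaadecbdcd
  15 |  27 | d
  16 |  11 | daeeedecaadecbdcd
  17 |   0 | dbabaacdceadaeeedecaadecbdcd
  18 |  25 | dcd
  19 |   7 | dceadaeeedecaadecbdcd
  20 |  16 | decaadecbdcd
  21 |  21 | decbdcd
  22 |   9 | eadaeeedecaadecbdcd
  23 |  17 | ecaadecbdcd
  24 |  22 | ecbdcd
  25 |  15 | edecaadecbdcd
  26 |  14 | eedecaadecbdcd
  27 |  13 | eeedecaadecbdcd

SA = [4, 19, 2, 5, 10, 20, 12, 3, 1, 24, 18, 23, 26, 6, 8, 27, 11, 0, 25, 7, 16, 21, 9, 17, 22, 15, 14, 13]
i: (SA[i-1],SA[i]) lcp shared
  1: (4,19) 2 'aa'
  2: (19,2) 1 'a'
  3: (2,5) 1 'a'
  4: (5,10) 1 'a'
  5: (10,20) 2 'ad'
  6: (20,12) 1 'a'
  7: (12,3) 0 ''
  8: (3,1) 2 'ba'
  9: (1,24) 1 'b'
  10: (24,18) 0 ''
  11: (18,23) 1 'c'
  12: (23,26) 1 'c'
  13: (26,6) 2 'cd'
  14: (6,8) 1 'c'
  15: (8,27) 0 ''
  16: (27,11) 1 'd'
  17: (11,0) 1 'd'
  18: (0,25) 1 'd'
  19: (25,7) 2 'dc'
  20: (7,16) 1 'd'
  21: (16,21) 3 'dec'
  22: (21,9) 0 ''
  23: (9,17) 1 'e'
  24: (17,22) 2 'ec'
  25: (22,15) 1 'e'
  26: (15,14) 1 'e'
  27: (14,13) 2 'ee'

[0, 2, 1, 1, 1, 2, 1, 0, 2, 1, 0, 1, 1, 2, 1, 0, 1, 1, 1, 2, 1, 3, 0, 1, 2, 1, 1, 2]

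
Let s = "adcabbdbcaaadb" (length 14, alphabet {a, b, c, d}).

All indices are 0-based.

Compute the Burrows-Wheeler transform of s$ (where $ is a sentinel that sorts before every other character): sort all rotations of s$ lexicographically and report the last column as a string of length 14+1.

rank  rotation         last
    0  $adcabbdbcaaadb  b
    1  aaadb$adcabbdbc  c
    2  aadb$adcabbdbca  a
    3  abbdbcaaadb$adc  c
    4  adb$adcabbdbcaa  a
    5  adcabbdbcaaadb$  $
    6  b$adcabbdbcaaad  d
    7  bbdbcaaadb$adca  a
    8  bcaaadb$adcabbd  d
    9  bdbcaaadb$adcab  b
   10  caaadb$adcabbdb  b
   11  cabbdbcaaadb$ad  d
   12  db$adcabbdbcaaa  a
   13  dbcaaadb$adcabb  b
   14  dcabbdbcaaadb$a  a

bcaca$dadbbdaba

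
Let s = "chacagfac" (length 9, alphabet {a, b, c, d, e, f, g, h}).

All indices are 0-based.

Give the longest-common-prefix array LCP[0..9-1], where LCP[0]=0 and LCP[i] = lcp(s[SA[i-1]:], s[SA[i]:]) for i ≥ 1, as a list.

rank | idx | suffix
   0 |   7 | ac
   1 |   2 | acagfac
   2 |   4 | agfac
   3 |   8 | c
   4 |   3 | cagfac
   5 |   0 | chacagfac
   6 |   6 | fac
   7 |   5 | gfac
   8 |   1 | hacagfac

SA = [7, 2, 4, 8, 3, 0, 6, 5, 1]
[i] adj suffixes → lcp
  [1] 7/2 → 2 ('ac')
  [2] 2/4 → 1 ('a')
  [3] 4/8 → 0 ('')
  [4] 8/3 → 1 ('c')
  [5] 3/0 → 1 ('c')
  [6] 0/6 → 0 ('')
  [7] 6/5 → 0 ('')
  [8] 5/1 → 0 ('')

[0, 2, 1, 0, 1, 1, 0, 0, 0]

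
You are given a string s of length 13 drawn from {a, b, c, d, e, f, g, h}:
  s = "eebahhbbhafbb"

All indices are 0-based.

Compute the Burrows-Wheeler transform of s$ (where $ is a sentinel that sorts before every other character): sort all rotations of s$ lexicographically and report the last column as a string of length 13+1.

rank  rotation        last
    0  $eebahhbbhafbb  b
    1  afbb$eebahhbbh  h
    2  ahhbbhafbb$eeb  b
    3  b$eebahhbbhafb  b
    4  bahhbbhafbb$ee  e
    5  bb$eebahhbbhaf  f
    6  bbhafbb$eebahh  h
    7  bhafbb$eebahhb  b
    8  ebahhbbhafbb$e  e
    9  eebahhbbhafbb$  $
   10  fbb$eebahhbbha  a
   11  hafbb$eebahhbb  b
   12  hbbhafbb$eebah  h
   13  hhbbhafbb$eeba  a

bhbbefhbe$abha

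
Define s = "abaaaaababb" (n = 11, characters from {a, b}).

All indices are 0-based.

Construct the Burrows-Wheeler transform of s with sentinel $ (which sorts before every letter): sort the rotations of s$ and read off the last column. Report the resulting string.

rank  rotation      last
    0  $abaaaaababb  b
    1  aaaaababb$ab  b
    2  aaaababb$aba  a
    3  aaababb$abaa  a
    4  aababb$abaaa  a
    5  abaaaaababb$  $
    6  ababb$abaaaa  a
    7  abb$abaaaaab  b
    8  b$abaaaaabab  b
    9  baaaaababb$a  a
   10  babb$abaaaaa  a
   11  bb$abaaaaaba  a

bbaaa$abbaaa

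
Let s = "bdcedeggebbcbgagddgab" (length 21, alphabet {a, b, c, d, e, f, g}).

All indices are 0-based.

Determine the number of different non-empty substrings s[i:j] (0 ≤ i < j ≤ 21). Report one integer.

215

rank→(start, suffix):
  0 → (19, 'ab')
  1 → (14, 'agddgab')
  2 → (20, 'b')
  3 → (9, 'bbcbgagddgab')
  4 → (10, 'bcbgagddgab')
  5 → (0, 'bdcedeggebbcbgagddgab')
  6 → (12, 'bgagddgab')
  7 → (11, 'cbgagddgab')
  8 → (2, 'cedeggebbcbgagddgab')
  9 → (1, 'dcedeggebbcbgagddgab')
  10 → (16, 'ddgab')
  11 → (4, 'deggebbcbgagddgab')
  12 → (17, 'dgab')
  13 → (8, 'ebbcbgagddgab')
  14 → (3, 'edeggebbcbgagddgab')
  15 → (5, 'eggebbcbgagddgab')
  16 → (18, 'gab')
  17 → (13, 'gagddgab')
  18 → (15, 'gddgab')
  19 → (7, 'gebbcbgagddgab')
  20 → (6, 'ggebbcbgagddgab')

SA = [19, 14, 20, 9, 10, 0, 12, 11, 2, 1, 16, 4, 17, 8, 3, 5, 18, 13, 15, 7, 6]
rank  pair      lcp
   1  s[19:],s[14:]  1  'a'
   2  s[14:],s[20:]  0  ''
   3  s[20:],s[9:]  1  'b'
   4  s[9:],s[10:]  1  'b'
   5  s[10:],s[0:]  1  'b'
   6  s[0:],s[12:]  1  'b'
   7  s[12:],s[11:]  0  ''
   8  s[11:],s[2:]  1  'c'
   9  s[2:],s[1:]  0  ''
  10  s[1:],s[16:]  1  'd'
  11  s[16:],s[4:]  1  'd'
  12  s[4:],s[17:]  1  'd'
  13  s[17:],s[8:]  0  ''
  14  s[8:],s[3:]  1  'e'
  15  s[3:],s[5:]  1  'e'
  16  s[5:],s[18:]  0  ''
  17  s[18:],s[13:]  2  'ga'
  18  s[13:],s[15:]  1  'g'
  19  s[15:],s[7:]  1  'g'
  20  s[7:],s[6:]  1  'g'

n(n+1)/2 = 21·22/2 = 231
Σ LCP = 0 + 1 + 0 + 1 + 1 + 1 + 1 + 0 + 1 + 0 + 1 + 1 + 1 + 0 + 1 + 1 + 0 + 2 + 1 + 1 + 1 = 16
distinct = 231 − 16 = 215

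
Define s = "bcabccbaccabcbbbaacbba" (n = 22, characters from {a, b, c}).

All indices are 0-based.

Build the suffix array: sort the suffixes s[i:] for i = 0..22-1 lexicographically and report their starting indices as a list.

[21, 16, 10, 2, 17, 7, 20, 15, 6, 19, 14, 13, 0, 11, 3, 9, 1, 5, 18, 12, 8, 4]

rank | idx | suffix
   0 |  21 | a
   1 |  16 | aacbba
   2 |  10 | abcbbbaacbba
   3 |   2 | abccbaccabcbbbaacbba
   4 |  17 | acbba
   5 |   7 | accabcbbbaacbba
   6 |  20 | ba
   7 |  15 | baacbba
   8 |   6 | baccabcbbbaacbba
   9 |  19 | bba
  10 |  14 | bbaacbba
  11 |  13 | bbbaacbba
  12 |   0 | bcabccbaccabcbbbaacbba
  13 |  11 | bcbbbaacbba
  14 |   3 | bccbaccabcbbbaacbba
  15 |   9 | cabcbbbaacbba
  16 |   1 | cabccbaccabcbbbaacbba
  17 |   5 | cbaccabcbbbaacbba
  18 |  18 | cbba
  19 |  12 | cbbbaacbba
  20 |   8 | ccabcbbbaacbba
  21 |   4 | ccbaccabcbbbaacbba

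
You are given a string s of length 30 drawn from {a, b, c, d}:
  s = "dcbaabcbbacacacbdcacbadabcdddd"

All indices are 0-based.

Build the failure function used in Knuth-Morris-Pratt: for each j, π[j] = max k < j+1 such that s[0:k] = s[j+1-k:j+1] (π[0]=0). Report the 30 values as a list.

[0, 0, 0, 0, 0, 0, 0, 0, 0, 0, 0, 0, 0, 0, 0, 0, 1, 2, 0, 0, 0, 0, 1, 0, 0, 0, 1, 1, 1, 1]

π[0] = 0
j=1 s[j]='c': π[1]=0 (border '')
j=2 s[j]='b': π[2]=0 (border '')
j=3 s[j]='a': π[3]=0 (border '')
j=4 s[j]='a': π[4]=0 (border '')
j=5 s[j]='b': π[5]=0 (border '')
j=6 s[j]='c': π[6]=0 (border '')
j=7 s[j]='b': π[7]=0 (border '')
j=8 s[j]='b': π[8]=0 (border '')
j=9 s[j]='a': π[9]=0 (border '')
j=10 s[j]='c': π[10]=0 (border '')
j=11 s[j]='a': π[11]=0 (border '')
j=12 s[j]='c': π[12]=0 (border '')
j=13 s[j]='a': π[13]=0 (border '')
j=14 s[j]='c': π[14]=0 (border '')
j=15 s[j]='b': π[15]=0 (border '')
j=16 s[j]='d': π[16]=1 (border 'd')
j=17 s[j]='c': π[17]=2 (border 'dc')
j=18 s[j]='a': k: 2→0; π[18]=0 (border '')
j=19 s[j]='c': π[19]=0 (border '')
j=20 s[j]='b': π[20]=0 (border '')
j=21 s[j]='a': π[21]=0 (border '')
j=22 s[j]='d': π[22]=1 (border 'd')
j=23 s[j]='a': k: 1→0; π[23]=0 (border '')
j=24 s[j]='b': π[24]=0 (border '')
j=25 s[j]='c': π[25]=0 (border '')
j=26 s[j]='d': π[26]=1 (border 'd')
j=27 s[j]='d': k: 1→0; π[27]=1 (border 'd')
j=28 s[j]='d': k: 1→0; π[28]=1 (border 'd')
j=29 s[j]='d': k: 1→0; π[29]=1 (border 'd')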